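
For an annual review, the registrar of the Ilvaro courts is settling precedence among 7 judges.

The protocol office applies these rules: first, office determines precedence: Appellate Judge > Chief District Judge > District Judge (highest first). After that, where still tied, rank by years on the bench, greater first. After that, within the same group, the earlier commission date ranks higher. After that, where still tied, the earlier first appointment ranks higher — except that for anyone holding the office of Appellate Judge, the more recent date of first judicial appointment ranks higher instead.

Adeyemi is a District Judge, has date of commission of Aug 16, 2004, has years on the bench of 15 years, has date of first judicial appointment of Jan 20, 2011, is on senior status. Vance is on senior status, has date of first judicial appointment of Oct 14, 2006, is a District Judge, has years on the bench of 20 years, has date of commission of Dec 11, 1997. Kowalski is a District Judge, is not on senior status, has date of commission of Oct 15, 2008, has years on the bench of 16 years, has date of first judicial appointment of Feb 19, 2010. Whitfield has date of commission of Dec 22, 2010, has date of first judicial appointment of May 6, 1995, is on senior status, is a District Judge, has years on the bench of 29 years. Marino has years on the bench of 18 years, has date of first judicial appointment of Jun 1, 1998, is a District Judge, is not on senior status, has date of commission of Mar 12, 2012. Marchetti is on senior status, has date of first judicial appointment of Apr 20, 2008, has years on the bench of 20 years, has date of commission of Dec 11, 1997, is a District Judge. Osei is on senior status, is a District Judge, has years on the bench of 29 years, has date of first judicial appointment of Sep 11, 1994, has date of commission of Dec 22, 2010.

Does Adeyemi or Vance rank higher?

Vance

By office: Osei, Whitfield, Vance, Marchetti, Marino, Kowalski and Adeyemi (District Judge).
Among Osei, Whitfield, Vance, Marchetti, Marino, Kowalski and Adeyemi, by years on the bench (higher first): Osei and Whitfield (29 years) before Vance and Marchetti (20 years) before Marino (18 years) before Kowalski (16 years) before Adeyemi (15 years).
Osei and Whitfield both have date of commission Dec 22, 2010, so the next rule applies.
Among Osei and Whitfield, by date of first judicial appointment (earlier first): Osei (Sep 11, 1994) before Whitfield (May 6, 1995).
Vance and Marchetti both have date of commission Dec 11, 1997, so the next rule applies.
Among Vance and Marchetti, by date of first judicial appointment (earlier first): Vance (Oct 14, 2006) before Marchetti (Apr 20, 2008).
So Vance takes precedence.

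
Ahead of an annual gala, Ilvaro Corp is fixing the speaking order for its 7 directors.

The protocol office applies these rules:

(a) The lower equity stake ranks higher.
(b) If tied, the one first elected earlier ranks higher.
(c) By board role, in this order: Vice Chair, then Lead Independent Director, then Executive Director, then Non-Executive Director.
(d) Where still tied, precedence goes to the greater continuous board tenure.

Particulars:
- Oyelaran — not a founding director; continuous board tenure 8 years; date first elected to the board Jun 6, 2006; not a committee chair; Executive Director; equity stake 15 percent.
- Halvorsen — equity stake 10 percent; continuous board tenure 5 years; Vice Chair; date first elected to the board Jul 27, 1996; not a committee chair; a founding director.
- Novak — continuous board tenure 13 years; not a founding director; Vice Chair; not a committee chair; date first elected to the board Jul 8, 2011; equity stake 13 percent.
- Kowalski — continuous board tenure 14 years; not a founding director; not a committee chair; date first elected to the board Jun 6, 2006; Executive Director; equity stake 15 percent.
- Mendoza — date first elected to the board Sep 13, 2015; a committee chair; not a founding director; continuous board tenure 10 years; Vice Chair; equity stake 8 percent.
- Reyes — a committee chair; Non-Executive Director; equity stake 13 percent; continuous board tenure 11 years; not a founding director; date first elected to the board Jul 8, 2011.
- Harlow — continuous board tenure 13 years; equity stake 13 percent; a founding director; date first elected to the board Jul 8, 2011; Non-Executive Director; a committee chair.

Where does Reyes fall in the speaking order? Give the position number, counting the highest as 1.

5

By equity stake (lower first): Mendoza (8 percent); then Halvorsen (10 percent); then Novak, Harlow and Reyes (each 13 percent); then Kowalski and Oyelaran (both 15 percent).
Novak, Harlow and Reyes all have date first elected to the board Jul 8, 2011, so the next rule applies.
Among Novak, Harlow and Reyes, by board role: Novak (Vice Chair) before Harlow and Reyes (Non-Executive Director).
Among Harlow and Reyes, by continuous board tenure (higher first): Harlow (13 years) before Reyes (11 years).
Kowalski and Oyelaran both have date first elected to the board Jun 6, 2006, so the next rule applies.
Kowalski and Oyelaran are each Executive Director, so the next rule applies.
Among Kowalski and Oyelaran, by continuous board tenure (higher first): Kowalski (14 years) before Oyelaran (8 years).
Order: Mendoza, Halvorsen, Novak, Harlow, Reyes, Kowalski, Oyelaran. So position 5.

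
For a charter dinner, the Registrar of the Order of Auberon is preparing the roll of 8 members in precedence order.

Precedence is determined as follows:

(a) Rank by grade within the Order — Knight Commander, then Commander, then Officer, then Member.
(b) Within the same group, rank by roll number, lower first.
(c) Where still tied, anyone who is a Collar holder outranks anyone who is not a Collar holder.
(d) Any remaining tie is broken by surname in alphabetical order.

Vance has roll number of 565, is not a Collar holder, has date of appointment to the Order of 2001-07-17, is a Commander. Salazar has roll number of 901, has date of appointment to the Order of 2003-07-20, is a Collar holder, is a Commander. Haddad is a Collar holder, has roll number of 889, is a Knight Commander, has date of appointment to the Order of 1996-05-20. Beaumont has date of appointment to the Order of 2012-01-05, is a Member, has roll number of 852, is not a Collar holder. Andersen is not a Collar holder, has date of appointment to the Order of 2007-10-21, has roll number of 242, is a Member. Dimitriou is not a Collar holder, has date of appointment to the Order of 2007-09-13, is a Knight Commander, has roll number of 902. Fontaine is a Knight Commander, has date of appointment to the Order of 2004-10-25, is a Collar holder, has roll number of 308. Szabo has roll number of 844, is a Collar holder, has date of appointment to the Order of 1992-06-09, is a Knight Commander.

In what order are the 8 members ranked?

Fontaine, Szabo, Haddad, Dimitriou, Vance, Salazar, Andersen, Beaumont

By grade within the Order: Fontaine, Szabo, Haddad and Dimitriou (Knight Commander); then Vance and Salazar (Commander); then Andersen and Beaumont (Member).
Among Fontaine, Szabo, Haddad and Dimitriou, by roll number (lower first): Fontaine (308) before Szabo (844) before Haddad (889) before Dimitriou (902).
Among Vance and Salazar, by roll number (lower first): Vance (565) before Salazar (901).
Among Andersen and Beaumont, by roll number (lower first): Andersen (242) before Beaumont (852).
Full order: Fontaine, Szabo, Haddad, Dimitriou, Vance, Salazar, Andersen, Beaumont.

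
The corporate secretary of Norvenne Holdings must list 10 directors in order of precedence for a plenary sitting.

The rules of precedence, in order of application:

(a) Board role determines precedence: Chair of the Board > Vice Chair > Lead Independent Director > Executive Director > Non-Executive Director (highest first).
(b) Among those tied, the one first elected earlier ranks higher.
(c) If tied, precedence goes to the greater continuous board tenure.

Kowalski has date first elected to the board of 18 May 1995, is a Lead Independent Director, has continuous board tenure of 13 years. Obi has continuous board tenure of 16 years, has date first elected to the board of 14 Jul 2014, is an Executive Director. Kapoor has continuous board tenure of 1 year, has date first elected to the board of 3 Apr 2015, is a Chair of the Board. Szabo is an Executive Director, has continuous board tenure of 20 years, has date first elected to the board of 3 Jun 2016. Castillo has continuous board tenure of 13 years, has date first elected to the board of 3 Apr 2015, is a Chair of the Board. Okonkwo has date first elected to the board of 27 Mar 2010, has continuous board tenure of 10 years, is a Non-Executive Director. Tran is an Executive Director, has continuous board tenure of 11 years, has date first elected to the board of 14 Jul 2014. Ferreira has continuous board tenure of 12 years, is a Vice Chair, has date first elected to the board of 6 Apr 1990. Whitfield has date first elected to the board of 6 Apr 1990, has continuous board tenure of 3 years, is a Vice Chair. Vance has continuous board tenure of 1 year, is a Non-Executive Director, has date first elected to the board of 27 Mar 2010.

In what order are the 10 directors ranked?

Castillo, Kapoor, Ferreira, Whitfield, Kowalski, Obi, Tran, Szabo, Okonkwo, Vance

By board role: Castillo and Kapoor (Chair of the Board); then Ferreira and Whitfield (Vice Chair); then Kowalski (Lead Independent Director); then Obi, Tran and Szabo (Executive Director); then Okonkwo and Vance (Non-Executive Director).
Castillo and Kapoor both have date first elected to the board 3 Apr 2015, so the next rule applies.
Among Castillo and Kapoor, by continuous board tenure (higher first): Castillo (13 years) before Kapoor (1 year).
Ferreira and Whitfield both have date first elected to the board 6 Apr 1990, so the next rule applies.
Among Ferreira and Whitfield, by continuous board tenure (higher first): Ferreira (12 years) before Whitfield (3 years).
Among Obi, Tran and Szabo, by date first elected to the board (earlier first): Obi and Tran (14 Jul 2014) before Szabo (3 Jun 2016).
Among Obi and Tran, by continuous board tenure (higher first): Obi (16 years) before Tran (11 years).
Okonkwo and Vance both have date first elected to the board 27 Mar 2010, so the next rule applies.
Among Okonkwo and Vance, by continuous board tenure (higher first): Okonkwo (10 years) before Vance (1 year).
Full order: Castillo, Kapoor, Ferreira, Whitfield, Kowalski, Obi, Tran, Szabo, Okonkwo, Vance.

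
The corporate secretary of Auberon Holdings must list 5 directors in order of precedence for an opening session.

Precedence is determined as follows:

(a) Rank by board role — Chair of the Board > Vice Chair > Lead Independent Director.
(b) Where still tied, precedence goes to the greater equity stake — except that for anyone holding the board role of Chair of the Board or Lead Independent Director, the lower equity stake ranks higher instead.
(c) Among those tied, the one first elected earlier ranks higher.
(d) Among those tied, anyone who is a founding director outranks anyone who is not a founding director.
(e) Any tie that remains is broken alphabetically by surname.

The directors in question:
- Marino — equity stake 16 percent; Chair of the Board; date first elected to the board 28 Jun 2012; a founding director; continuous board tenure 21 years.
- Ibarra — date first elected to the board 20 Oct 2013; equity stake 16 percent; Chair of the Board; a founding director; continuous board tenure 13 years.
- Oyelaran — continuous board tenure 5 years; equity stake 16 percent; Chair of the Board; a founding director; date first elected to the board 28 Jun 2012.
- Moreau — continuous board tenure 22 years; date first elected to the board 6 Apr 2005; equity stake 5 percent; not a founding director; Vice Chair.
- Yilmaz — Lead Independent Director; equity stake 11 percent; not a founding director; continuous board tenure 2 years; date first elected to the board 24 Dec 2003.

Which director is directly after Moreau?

By board role: Marino, Oyelaran and Ibarra (Chair of the Board); then Moreau (Vice Chair); then Yilmaz (Lead Independent Director).
Marino, Oyelaran and Ibarra all have equity stake 16 percent, so the next rule applies.
Among Marino, Oyelaran and Ibarra, by date first elected to the board (earlier first): Marino and Oyelaran (28 Jun 2012) before Ibarra (20 Oct 2013).
Marino and Oyelaran are each a founding director, so the next rule applies.
Among Marino and Oyelaran, alphabetically by surname: Marino before Oyelaran.
Order: Marino, Oyelaran, Ibarra, Moreau, Yilmaz.

Yilmaz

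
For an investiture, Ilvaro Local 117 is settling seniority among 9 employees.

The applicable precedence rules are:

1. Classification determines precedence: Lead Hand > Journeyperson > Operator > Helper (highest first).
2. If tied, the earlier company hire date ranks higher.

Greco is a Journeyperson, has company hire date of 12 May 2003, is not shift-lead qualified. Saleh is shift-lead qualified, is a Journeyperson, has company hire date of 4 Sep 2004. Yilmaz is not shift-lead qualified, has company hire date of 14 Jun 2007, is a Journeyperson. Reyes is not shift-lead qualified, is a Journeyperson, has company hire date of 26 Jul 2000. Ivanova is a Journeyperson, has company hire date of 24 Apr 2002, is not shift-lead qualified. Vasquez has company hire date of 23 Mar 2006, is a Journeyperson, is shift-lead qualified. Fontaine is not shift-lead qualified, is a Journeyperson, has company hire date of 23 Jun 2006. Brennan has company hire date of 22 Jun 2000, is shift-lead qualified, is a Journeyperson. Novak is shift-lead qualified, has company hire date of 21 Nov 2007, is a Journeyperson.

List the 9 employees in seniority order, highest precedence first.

Brennan, Reyes, Ivanova, Greco, Saleh, Vasquez, Fontaine, Yilmaz, Novak

By classification: Brennan, Reyes, Ivanova, Greco, Saleh, Vasquez, Fontaine, Yilmaz and Novak (Journeyperson).
Among Brennan, Reyes, Ivanova, Greco, Saleh, Vasquez, Fontaine, Yilmaz and Novak, by company hire date (earlier first): Brennan (22 Jun 2000) before Reyes (26 Jul 2000) before Ivanova (24 Apr 2002) before Greco (12 May 2003) before Saleh (4 Sep 2004) before Vasquez (23 Mar 2006) before Fontaine (23 Jun 2006) before Yilmaz (14 Jun 2007) before Novak (21 Nov 2007).
Full order: Brennan, Reyes, Ivanova, Greco, Saleh, Vasquez, Fontaine, Yilmaz, Novak.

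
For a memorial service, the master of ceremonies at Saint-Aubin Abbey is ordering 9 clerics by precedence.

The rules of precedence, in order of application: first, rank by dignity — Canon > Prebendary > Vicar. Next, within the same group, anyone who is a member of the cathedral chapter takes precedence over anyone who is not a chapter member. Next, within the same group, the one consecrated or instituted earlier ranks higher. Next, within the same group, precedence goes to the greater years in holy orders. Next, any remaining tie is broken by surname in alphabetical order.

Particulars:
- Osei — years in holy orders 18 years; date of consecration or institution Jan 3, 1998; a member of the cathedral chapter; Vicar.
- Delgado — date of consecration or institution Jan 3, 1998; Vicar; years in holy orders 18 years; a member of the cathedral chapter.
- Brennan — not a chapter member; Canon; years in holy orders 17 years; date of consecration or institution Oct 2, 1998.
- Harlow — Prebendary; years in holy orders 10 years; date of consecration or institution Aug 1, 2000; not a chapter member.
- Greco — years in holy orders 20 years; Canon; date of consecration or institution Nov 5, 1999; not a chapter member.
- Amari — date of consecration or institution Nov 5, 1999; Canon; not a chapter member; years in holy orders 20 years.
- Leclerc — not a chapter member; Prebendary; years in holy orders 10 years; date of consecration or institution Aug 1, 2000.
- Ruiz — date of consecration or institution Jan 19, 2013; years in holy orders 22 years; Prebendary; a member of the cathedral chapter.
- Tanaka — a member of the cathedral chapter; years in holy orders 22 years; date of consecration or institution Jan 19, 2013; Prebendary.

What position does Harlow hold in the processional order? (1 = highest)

6

By dignity: Brennan, Amari and Greco (Canon); then Ruiz, Tanaka, Harlow and Leclerc (Prebendary); then Delgado and Osei (Vicar).
Brennan, Amari and Greco are each not a chapter member, so the next rule applies.
Among Brennan, Amari and Greco, by date of consecration or institution (earlier first): Brennan (Oct 2, 1998) before Amari and Greco (Nov 5, 1999).
Amari and Greco both have years in holy orders 20 years, so the next rule applies.
Among Amari and Greco, alphabetically by surname: Amari before Greco.
Among Ruiz, Tanaka, Harlow and Leclerc, a member of the cathedral chapter before not a chapter member: Ruiz and Tanaka (a member of the cathedral chapter) before Harlow and Leclerc (not a chapter member).
Ruiz and Tanaka both have date of consecration or institution Jan 19, 2013, so the next rule applies.
Ruiz and Tanaka both have years in holy orders 22 years, so the next rule applies.
Among Ruiz and Tanaka, alphabetically by surname: Ruiz before Tanaka.
Harlow and Leclerc both have date of consecration or institution Aug 1, 2000, so the next rule applies.
Harlow and Leclerc both have years in holy orders 10 years, so the next rule applies.
Among Harlow and Leclerc, alphabetically by surname: Harlow before Leclerc.
Delgado and Osei are each a member of the cathedral chapter, so the next rule applies.
Delgado and Osei both have date of consecration or institution Jan 3, 1998, so the next rule applies.
Delgado and Osei both have years in holy orders 18 years, so the next rule applies.
Among Delgado and Osei, alphabetically by surname: Delgado before Osei.
Order: Brennan, Amari, Greco, Ruiz, Tanaka, Harlow, Leclerc, Delgado, Osei. So position 6.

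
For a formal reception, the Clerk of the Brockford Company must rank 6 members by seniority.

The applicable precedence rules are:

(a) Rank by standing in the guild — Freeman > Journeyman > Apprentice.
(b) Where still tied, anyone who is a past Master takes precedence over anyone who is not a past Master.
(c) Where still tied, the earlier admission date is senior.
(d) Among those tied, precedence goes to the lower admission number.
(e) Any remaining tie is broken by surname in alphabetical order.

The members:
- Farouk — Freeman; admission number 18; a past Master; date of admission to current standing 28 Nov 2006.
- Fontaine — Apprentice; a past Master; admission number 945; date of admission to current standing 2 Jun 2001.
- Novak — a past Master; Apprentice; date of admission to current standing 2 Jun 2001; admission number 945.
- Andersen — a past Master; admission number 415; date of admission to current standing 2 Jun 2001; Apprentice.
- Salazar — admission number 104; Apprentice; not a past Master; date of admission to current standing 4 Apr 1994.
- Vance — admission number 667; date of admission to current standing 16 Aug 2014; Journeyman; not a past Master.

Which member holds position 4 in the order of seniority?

Fontaine

By standing in the guild: Farouk (Freeman); then Vance (Journeyman); then Andersen, Fontaine, Novak and Salazar (Apprentice).
Among Andersen, Fontaine, Novak and Salazar, a past Master before not a past Master: Andersen, Fontaine and Novak (a past Master) before Salazar (not a past Master).
Andersen, Fontaine and Novak all have date of admission to current standing 2 Jun 2001, so the next rule applies.
Among Andersen, Fontaine and Novak, by admission number (lower first): Andersen (415) before Fontaine and Novak (945).
Among Fontaine and Novak, alphabetically by surname: Fontaine before Novak.
Order: Farouk, Vance, Andersen, Fontaine, Novak, Salazar.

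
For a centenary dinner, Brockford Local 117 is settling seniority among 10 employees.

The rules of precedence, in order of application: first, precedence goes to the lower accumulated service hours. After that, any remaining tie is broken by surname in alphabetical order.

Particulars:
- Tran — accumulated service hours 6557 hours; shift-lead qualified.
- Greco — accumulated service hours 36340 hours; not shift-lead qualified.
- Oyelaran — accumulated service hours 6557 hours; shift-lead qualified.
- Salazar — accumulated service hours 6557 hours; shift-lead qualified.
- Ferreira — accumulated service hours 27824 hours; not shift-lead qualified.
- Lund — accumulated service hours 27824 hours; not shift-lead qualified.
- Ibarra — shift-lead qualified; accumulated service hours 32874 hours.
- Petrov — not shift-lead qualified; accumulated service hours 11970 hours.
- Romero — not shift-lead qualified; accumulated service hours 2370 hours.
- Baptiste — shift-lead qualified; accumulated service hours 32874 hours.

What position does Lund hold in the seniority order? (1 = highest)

7

By accumulated service hours (lower first): Romero (2370 hours); then Oyelaran, Salazar and Tran (each 6557 hours); then Petrov (11970 hours); then Ferreira and Lund (both 27824 hours); then Baptiste and Ibarra (both 32874 hours); then Greco (36340 hours).
Among Oyelaran, Salazar and Tran, alphabetically by surname: Oyelaran before Salazar before Tran.
Among Ferreira and Lund, alphabetically by surname: Ferreira before Lund.
Among Baptiste and Ibarra, alphabetically by surname: Baptiste before Ibarra.
Order: Romero, Oyelaran, Salazar, Tran, Petrov, Ferreira, Lund, Baptiste, Ibarra, Greco. So position 7.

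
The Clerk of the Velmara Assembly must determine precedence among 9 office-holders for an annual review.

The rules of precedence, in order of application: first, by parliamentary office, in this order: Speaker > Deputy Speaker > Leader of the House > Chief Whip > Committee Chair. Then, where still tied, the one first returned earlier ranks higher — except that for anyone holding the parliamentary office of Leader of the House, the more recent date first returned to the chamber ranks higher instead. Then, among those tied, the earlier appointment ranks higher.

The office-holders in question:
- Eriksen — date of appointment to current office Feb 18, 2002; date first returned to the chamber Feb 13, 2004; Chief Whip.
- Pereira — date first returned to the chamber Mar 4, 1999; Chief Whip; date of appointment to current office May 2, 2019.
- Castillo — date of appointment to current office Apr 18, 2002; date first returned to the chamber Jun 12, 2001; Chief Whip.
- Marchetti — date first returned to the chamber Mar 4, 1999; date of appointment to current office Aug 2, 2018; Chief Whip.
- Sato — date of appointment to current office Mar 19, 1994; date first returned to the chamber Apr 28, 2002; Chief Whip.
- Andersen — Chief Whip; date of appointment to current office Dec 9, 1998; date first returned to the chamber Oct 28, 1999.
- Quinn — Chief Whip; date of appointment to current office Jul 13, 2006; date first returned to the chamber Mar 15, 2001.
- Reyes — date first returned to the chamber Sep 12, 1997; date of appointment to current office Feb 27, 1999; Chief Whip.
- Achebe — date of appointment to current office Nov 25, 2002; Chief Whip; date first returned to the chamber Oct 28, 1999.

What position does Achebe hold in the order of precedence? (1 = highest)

By parliamentary office: Reyes, Marchetti, Pereira, Andersen, Achebe, Quinn, Castillo, Sato and Eriksen (Chief Whip).
Among Reyes, Marchetti, Pereira, Andersen, Achebe, Quinn, Castillo, Sato and Eriksen, by date first returned to the chamber (earlier first): Reyes (Sep 12, 1997) before Marchetti and Pereira (Mar 4, 1999) before Andersen and Achebe (Oct 28, 1999) before Quinn (Mar 15, 2001) before Castillo (Jun 12, 2001) before Sato (Apr 28, 2002) before Eriksen (Feb 13, 2004).
Among Marchetti and Pereira, by date of appointment to current office (earlier first): Marchetti (Aug 2, 2018) before Pereira (May 2, 2019).
Among Andersen and Achebe, by date of appointment to current office (earlier first): Andersen (Dec 9, 1998) before Achebe (Nov 25, 2002).
Order: Reyes, Marchetti, Pereira, Andersen, Achebe, Quinn, Castillo, Sato, Eriksen. So position 5.

5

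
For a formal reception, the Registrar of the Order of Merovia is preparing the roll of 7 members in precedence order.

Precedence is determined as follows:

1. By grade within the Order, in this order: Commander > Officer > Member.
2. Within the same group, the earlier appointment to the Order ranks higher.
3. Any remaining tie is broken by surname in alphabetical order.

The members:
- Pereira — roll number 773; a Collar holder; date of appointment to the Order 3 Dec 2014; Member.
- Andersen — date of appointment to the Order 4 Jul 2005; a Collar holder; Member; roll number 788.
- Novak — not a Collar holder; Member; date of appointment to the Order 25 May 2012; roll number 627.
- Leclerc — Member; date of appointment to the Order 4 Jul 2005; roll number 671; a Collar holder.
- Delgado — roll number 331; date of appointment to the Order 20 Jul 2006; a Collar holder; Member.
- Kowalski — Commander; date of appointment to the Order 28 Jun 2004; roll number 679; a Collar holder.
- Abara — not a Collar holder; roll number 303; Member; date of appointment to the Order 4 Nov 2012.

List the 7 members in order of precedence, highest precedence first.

By grade within the Order: Kowalski (Commander); then Andersen, Leclerc, Delgado, Novak, Abara and Pereira (Member).
Among Andersen, Leclerc, Delgado, Novak, Abara and Pereira, by date of appointment to the Order (earlier first): Andersen and Leclerc (4 Jul 2005) before Delgado (20 Jul 2006) before Novak (25 May 2012) before Abara (4 Nov 2012) before Pereira (3 Dec 2014).
Among Andersen and Leclerc, alphabetically by surname: Andersen before Leclerc.
Full order: Kowalski, Andersen, Leclerc, Delgado, Novak, Abara, Pereira.

Kowalski, Andersen, Leclerc, Delgado, Novak, Abara, Pereira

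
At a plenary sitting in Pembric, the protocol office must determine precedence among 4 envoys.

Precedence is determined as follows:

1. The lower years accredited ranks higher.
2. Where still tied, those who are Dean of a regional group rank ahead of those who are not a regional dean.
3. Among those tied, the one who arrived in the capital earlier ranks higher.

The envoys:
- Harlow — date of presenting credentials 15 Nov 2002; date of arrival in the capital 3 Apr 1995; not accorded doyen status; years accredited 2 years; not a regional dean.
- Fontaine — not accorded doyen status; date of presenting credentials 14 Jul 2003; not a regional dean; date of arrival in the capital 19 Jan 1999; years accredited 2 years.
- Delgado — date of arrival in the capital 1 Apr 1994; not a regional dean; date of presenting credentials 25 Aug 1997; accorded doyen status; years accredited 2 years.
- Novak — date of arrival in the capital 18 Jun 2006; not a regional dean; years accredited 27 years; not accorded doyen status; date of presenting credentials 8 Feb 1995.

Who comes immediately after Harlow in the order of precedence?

By years accredited (lower first): Delgado, Harlow and Fontaine (each 2 years); then Novak (27 years).
Delgado, Harlow and Fontaine are each not a regional dean, so the next rule applies.
Among Delgado, Harlow and Fontaine, by date of arrival in the capital (earlier first): Delgado (1 Apr 1994) before Harlow (3 Apr 1995) before Fontaine (19 Jan 1999).
Order: Delgado, Harlow, Fontaine, Novak.

Fontaine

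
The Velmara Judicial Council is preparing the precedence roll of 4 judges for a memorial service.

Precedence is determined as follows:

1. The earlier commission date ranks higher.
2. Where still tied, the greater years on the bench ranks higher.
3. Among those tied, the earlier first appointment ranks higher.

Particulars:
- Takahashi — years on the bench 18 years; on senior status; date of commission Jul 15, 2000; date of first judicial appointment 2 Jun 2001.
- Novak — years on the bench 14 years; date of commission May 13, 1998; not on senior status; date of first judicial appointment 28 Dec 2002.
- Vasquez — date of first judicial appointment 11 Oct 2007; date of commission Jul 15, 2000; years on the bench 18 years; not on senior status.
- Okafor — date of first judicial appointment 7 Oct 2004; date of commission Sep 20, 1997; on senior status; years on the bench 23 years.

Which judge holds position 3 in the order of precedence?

Takahashi

By date of commission (earlier first): Okafor (Sep 20, 1997); then Novak (May 13, 1998); then Takahashi and Vasquez (both Jul 15, 2000).
Takahashi and Vasquez both have years on the bench 18 years, so the next rule applies.
Among Takahashi and Vasquez, by date of first judicial appointment (earlier first): Takahashi (2 Jun 2001) before Vasquez (11 Oct 2007).
Order: Okafor, Novak, Takahashi, Vasquez.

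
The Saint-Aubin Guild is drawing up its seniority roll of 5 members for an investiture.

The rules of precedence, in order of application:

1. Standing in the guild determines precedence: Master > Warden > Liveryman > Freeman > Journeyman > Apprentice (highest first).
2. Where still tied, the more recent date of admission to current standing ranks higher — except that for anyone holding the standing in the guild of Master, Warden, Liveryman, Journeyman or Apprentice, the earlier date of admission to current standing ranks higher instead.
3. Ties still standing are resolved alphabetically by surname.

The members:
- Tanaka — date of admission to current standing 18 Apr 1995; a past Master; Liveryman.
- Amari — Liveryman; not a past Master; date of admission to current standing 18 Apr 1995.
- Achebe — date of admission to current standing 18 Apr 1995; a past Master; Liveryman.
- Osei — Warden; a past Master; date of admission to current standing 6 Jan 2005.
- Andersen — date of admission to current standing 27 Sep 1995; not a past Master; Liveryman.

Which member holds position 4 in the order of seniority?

Tanaka

By standing in the guild: Osei (Warden); then Achebe, Amari, Tanaka and Andersen (Liveryman).
Among Achebe, Amari, Tanaka and Andersen, by date of admission to current standing (earlier first) (reversed rule for this group): Achebe, Amari and Tanaka (18 Apr 1995) before Andersen (27 Sep 1995).
Among Achebe, Amari and Tanaka, alphabetically by surname: Achebe before Amari before Tanaka.
Order: Osei, Achebe, Amari, Tanaka, Andersen.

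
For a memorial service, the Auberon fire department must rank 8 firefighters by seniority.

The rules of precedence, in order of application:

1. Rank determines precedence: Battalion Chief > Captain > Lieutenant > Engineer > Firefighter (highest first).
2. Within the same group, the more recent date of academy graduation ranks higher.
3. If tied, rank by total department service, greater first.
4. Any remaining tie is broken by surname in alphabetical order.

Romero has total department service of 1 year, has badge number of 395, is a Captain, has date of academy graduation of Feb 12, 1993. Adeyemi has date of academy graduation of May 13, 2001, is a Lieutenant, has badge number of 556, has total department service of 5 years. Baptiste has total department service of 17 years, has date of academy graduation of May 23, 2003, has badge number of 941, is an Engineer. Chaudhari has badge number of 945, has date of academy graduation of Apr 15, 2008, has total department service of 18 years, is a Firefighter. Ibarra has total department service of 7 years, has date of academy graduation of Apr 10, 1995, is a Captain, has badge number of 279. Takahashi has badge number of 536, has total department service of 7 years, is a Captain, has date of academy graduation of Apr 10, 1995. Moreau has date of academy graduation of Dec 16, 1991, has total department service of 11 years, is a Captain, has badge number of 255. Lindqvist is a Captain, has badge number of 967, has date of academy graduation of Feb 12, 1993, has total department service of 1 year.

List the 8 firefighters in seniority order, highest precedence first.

By rank: Ibarra, Takahashi, Lindqvist, Romero and Moreau (Captain); then Adeyemi (Lieutenant); then Baptiste (Engineer); then Chaudhari (Firefighter).
Among Ibarra, Takahashi, Lindqvist, Romero and Moreau, by date of academy graduation (later first): Ibarra and Takahashi (Apr 10, 1995) before Lindqvist and Romero (Feb 12, 1993) before Moreau (Dec 16, 1991).
Ibarra and Takahashi both have total department service 7 years, so the next rule applies.
Among Ibarra and Takahashi, alphabetically by surname: Ibarra before Takahashi.
Lindqvist and Romero both have total department service 1 year, so the next rule applies.
Among Lindqvist and Romero, alphabetically by surname: Lindqvist before Romero.
Full order: Ibarra, Takahashi, Lindqvist, Romero, Moreau, Adeyemi, Baptiste, Chaudhari.

Ibarra, Takahashi, Lindqvist, Romero, Moreau, Adeyemi, Baptiste, Chaudhari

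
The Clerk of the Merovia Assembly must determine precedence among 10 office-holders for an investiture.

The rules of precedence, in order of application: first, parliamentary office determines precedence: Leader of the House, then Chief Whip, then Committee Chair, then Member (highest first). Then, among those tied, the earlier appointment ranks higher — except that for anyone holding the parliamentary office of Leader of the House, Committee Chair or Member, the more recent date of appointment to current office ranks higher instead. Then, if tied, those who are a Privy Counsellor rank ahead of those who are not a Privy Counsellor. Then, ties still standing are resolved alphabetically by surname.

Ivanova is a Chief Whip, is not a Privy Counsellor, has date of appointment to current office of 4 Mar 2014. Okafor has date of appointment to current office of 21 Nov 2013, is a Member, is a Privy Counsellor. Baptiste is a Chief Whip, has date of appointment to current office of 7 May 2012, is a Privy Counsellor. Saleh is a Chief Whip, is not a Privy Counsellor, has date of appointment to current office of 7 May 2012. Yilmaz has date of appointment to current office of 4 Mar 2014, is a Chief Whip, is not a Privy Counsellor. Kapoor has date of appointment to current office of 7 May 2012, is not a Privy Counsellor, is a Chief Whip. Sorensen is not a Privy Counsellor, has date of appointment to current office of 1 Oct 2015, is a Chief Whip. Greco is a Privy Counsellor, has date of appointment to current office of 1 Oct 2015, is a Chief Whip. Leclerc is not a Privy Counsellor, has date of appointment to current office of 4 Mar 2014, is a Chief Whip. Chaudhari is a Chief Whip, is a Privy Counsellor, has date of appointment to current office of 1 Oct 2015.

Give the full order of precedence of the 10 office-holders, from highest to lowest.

By parliamentary office: Baptiste, Kapoor, Saleh, Ivanova, Leclerc, Yilmaz, Chaudhari, Greco and Sorensen (Chief Whip); then Okafor (Member).
Among Baptiste, Kapoor, Saleh, Ivanova, Leclerc, Yilmaz, Chaudhari, Greco and Sorensen, by date of appointment to current office (earlier first): Baptiste, Kapoor and Saleh (7 May 2012) before Ivanova, Leclerc and Yilmaz (4 Mar 2014) before Chaudhari, Greco and Sorensen (1 Oct 2015).
Among Baptiste, Kapoor and Saleh, a Privy Counsellor before not a Privy Counsellor: Baptiste (a Privy Counsellor) before Kapoor and Saleh (not a Privy Counsellor).
Among Kapoor and Saleh, alphabetically by surname: Kapoor before Saleh.
Ivanova, Leclerc and Yilmaz are each not a Privy Counsellor, so the next rule applies.
Among Ivanova, Leclerc and Yilmaz, alphabetically by surname: Ivanova before Leclerc before Yilmaz.
Among Chaudhari, Greco and Sorensen, a Privy Counsellor before not a Privy Counsellor: Chaudhari and Greco (a Privy Counsellor) before Sorensen (not a Privy Counsellor).
Among Chaudhari and Greco, alphabetically by surname: Chaudhari before Greco.
Full order: Baptiste, Kapoor, Saleh, Ivanova, Leclerc, Yilmaz, Chaudhari, Greco, Sorensen, Okafor.

Baptiste, Kapoor, Saleh, Ivanova, Leclerc, Yilmaz, Chaudhari, Greco, Sorensen, Okafor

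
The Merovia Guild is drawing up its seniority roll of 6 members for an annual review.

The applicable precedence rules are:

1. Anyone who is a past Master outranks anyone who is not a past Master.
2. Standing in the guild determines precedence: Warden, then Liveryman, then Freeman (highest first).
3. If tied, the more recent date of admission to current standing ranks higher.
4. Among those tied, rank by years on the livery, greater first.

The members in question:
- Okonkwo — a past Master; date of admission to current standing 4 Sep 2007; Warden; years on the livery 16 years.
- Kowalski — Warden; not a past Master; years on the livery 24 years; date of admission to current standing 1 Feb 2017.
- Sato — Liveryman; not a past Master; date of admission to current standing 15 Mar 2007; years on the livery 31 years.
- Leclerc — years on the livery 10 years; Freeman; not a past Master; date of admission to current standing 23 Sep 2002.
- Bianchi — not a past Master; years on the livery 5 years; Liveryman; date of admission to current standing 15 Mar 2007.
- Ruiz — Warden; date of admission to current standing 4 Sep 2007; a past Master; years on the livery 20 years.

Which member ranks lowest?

Leclerc

By the first rule: Ruiz and Okonkwo (both a past Master); then Kowalski, Sato, Bianchi and Leclerc (each not a past Master).
Ruiz and Okonkwo are each Warden, so the next rule applies.
Ruiz and Okonkwo both have date of admission to current standing 4 Sep 2007, so the next rule applies.
Among Ruiz and Okonkwo, by years on the livery (higher first): Ruiz (20 years) before Okonkwo (16 years).
Among Kowalski, Sato, Bianchi and Leclerc, by standing in the guild: Kowalski (Warden) before Sato and Bianchi (Liveryman) before Leclerc (Freeman).
Sato and Bianchi both have date of admission to current standing 15 Mar 2007, so the next rule applies.
Among Sato and Bianchi, by years on the livery (higher first): Sato (31 years) before Bianchi (5 years).
Order: Ruiz, Okonkwo, Kowalski, Sato, Bianchi, Leclerc.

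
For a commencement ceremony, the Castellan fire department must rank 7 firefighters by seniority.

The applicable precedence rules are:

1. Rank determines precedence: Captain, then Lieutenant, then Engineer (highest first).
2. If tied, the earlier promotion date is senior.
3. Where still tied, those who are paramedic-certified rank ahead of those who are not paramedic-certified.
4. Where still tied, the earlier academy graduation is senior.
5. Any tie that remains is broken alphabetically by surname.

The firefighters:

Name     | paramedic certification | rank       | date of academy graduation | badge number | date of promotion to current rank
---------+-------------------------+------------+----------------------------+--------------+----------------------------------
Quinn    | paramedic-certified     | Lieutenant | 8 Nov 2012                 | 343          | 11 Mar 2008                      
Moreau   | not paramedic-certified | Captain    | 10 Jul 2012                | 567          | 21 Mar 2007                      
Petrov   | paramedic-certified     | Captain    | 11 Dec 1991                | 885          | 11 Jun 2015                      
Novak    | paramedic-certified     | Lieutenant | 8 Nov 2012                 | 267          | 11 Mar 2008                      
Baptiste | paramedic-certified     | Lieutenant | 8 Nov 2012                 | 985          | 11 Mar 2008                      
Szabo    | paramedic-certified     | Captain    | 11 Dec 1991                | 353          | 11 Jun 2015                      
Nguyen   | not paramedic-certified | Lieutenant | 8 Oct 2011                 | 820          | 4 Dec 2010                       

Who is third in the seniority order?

Szabo

By rank: Moreau, Petrov and Szabo (Captain); then Baptiste, Novak, Quinn and Nguyen (Lieutenant).
Among Moreau, Petrov and Szabo, by date of promotion to current rank (earlier first): Moreau (21 Mar 2007) before Petrov and Szabo (11 Jun 2015).
Petrov and Szabo are each paramedic-certified, so the next rule applies.
Petrov and Szabo both have date of academy graduation 11 Dec 1991, so the next rule applies.
Among Petrov and Szabo, alphabetically by surname: Petrov before Szabo.
Among Baptiste, Novak, Quinn and Nguyen, by date of promotion to current rank (earlier first): Baptiste, Novak and Quinn (11 Mar 2008) before Nguyen (4 Dec 2010).
Baptiste, Novak and Quinn are each paramedic-certified, so the next rule applies.
Baptiste, Novak and Quinn all have date of academy graduation 8 Nov 2012, so the next rule applies.
Among Baptiste, Novak and Quinn, alphabetically by surname: Baptiste before Novak before Quinn.
Order: Moreau, Petrov, Szabo, Baptiste, Novak, Quinn, Nguyen.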